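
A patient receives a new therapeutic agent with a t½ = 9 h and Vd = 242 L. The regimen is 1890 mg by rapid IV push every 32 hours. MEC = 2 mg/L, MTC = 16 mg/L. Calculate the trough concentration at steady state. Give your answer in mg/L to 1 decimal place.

τ/t½ = 32/9 ≈ 3.5556, so fraction remaining f = (1/2)^(32/9) ≈ 0.0850.
Accumulation ratio R = 1/(1 − f) ≈ 1/0.9150 ≈ 1.0929.
Each bolus raises the concentration by D/Vd = 1890/242 ≈ 7.810 mg/L.
Steady-state peak Cmax,ss = C₀·R ≈ 7.810 × 1.0929 ≈ 8.536 mg/L.
One interval later, Cmin,ss = Cmax,ss·e^(−kτ) ≈ 8.536 × 0.0850 ≈ 0.726 mg/L.
Trough 0.7 mg/L vs MEC 2 mg/L: subtherapeutic.

0.7 mg/L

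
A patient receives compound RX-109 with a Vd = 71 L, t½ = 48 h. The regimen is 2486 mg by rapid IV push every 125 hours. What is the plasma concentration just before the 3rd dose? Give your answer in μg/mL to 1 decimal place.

6.7 μg/mL

f = (1/2)^(τ/t½) = (1/2)^(125/48) ≈ 0.1645.
C₀ = D/Vd = 2486/71 ≈ 35.014 μg/mL.
Before the 3rd dose, 2 doses have been given. Superposition: Cmin = C₀·(f + f²).
≈ 35.014 × (0.1645 + 0.0271) ≈ 35.014 × 0.1916 ≈ 6.709 μg/mL.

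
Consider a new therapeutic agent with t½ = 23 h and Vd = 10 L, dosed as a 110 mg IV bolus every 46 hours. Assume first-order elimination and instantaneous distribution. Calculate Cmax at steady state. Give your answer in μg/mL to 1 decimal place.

The dosing interval is 2 half-lives, so f = 2^(−2) = 0.25.
At steady state, R = 1/(1 − 0.25) = 4/3.
Single-dose peak C₀ = D/Vd = 110/10 = 11 μg/mL.
Steady-state peak Cmax,ss = C₀·R = 11 × 4/3 ≈ 14.667 μg/mL.

14.7 μg/mL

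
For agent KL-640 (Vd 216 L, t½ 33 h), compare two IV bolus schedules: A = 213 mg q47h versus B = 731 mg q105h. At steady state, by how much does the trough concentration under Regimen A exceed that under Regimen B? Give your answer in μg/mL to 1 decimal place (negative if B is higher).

Regimen A: f = (1/2)^(47/33) ≈ 0.3726; Cmin,ss = (213/216)·f/(1−f) ≈ 0.586 μg/mL.
Regimen B: f = (1/2)^(105/33) ≈ 0.1102; Cmin,ss = (731/216)·f/(1−f) ≈ 0.419 μg/mL.
Difference ≈ 0.586 − 0.419 ≈ 0.167 μg/mL.

0.2 μg/mL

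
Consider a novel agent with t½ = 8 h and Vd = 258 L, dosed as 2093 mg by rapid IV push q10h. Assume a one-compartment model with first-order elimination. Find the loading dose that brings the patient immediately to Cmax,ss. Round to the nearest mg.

f = (1/2)^(10/8) ≈ 0.420448; accumulation ratio R = 1/(1−f) ≈ 1.72547.
Loading dose to hit Cmax,ss on first dose: D_load = D_maint·R ≈ 2093 × 1.72547 ≈ 3611.41 mg.

3611 mg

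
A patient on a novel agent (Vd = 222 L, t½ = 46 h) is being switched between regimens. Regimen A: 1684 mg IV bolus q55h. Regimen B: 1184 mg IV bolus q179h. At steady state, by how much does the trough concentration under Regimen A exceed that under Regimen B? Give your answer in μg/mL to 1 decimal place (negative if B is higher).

Regimen A: f = (1/2)^(55/46) ≈ 0.4366; Cmin,ss = (1684/222)·f/(1−f) ≈ 5.878 μg/mL.
Regimen B: f = (1/2)^(179/46) ≈ 0.0674; Cmin,ss = (1184/222)·f/(1−f) ≈ 0.385 μg/mL.
Difference ≈ 5.878 − 0.385 ≈ 5.493 μg/mL.

5.5 μg/mL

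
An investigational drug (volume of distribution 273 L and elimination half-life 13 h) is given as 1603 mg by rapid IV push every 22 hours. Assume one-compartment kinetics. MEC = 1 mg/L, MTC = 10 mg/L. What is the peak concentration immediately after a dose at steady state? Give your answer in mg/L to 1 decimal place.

k = ln2/t½ = ln2/13 ≈ 0.053319 h⁻¹; fraction remaining f = e^(−kτ) = e^(−0.053319×22) ≈ 0.3094.
At steady state, accumulation factor R = 1/(1 − e^(−kτ)) ≈ 1.4480.
Each bolus raises the concentration by D/Vd = 1603/273 ≈ 5.872 mg/L.
Steady-state peak Cmax,ss = C₀·R ≈ 5.872 × 1.4480 ≈ 8.503 mg/L.
Peak 8.5 mg/L vs MTC 10 mg/L: below toxic threshold.

8.5 mg/L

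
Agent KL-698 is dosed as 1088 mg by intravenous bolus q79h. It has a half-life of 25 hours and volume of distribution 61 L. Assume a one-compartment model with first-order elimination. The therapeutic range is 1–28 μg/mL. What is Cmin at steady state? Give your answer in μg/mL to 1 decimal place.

τ/t½ = 79/25 ≈ 3.16, so fraction remaining f = (1/2)^(79/25) ≈ 0.1119.
Accumulation ratio R = 1/(1 − f) ≈ 1/0.8881 ≈ 1.1260.
Each bolus raises the concentration by D/Vd = 1088/61 ≈ 17.836 μg/mL.
Steady-state peak Cmax,ss = C₀·R ≈ 17.836 × 1.1260 ≈ 20.083 μg/mL.
One interval later, Cmin,ss = Cmax,ss·e^(−kτ) ≈ 20.083 × 0.1119 ≈ 2.247 μg/mL.
Trough 2.2 μg/mL vs MEC 1 μg/mL: adequate.

2.2 μg/mL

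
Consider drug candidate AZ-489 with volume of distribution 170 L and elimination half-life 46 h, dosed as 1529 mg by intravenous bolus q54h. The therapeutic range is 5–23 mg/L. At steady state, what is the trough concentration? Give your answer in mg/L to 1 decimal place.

7.2 mg/L

k = ln2/t½ = ln2/46 ≈ 0.015068 h⁻¹; fraction remaining f = e^(−kτ) = e^(−0.015068×54) ≈ 0.4432.
Accumulation ratio R = 1/(1 − f) ≈ 1/0.5568 ≈ 1.7960.
Single-dose peak C₀ = D/Vd = 1529/170 ≈ 8.994 mg/L.
Steady-state peak Cmax,ss = C₀·R ≈ 8.994 × 1.7960 ≈ 16.153 mg/L.
Steady-state trough Cmin,ss = Cmax,ss·f ≈ 16.153 × 0.4432 ≈ 7.159 mg/L.
Trough 7.2 mg/L vs MEC 5 mg/L: adequate.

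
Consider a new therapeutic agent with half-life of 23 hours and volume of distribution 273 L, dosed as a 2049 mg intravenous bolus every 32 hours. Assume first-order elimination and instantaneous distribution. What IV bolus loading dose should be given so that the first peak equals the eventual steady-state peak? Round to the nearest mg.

3311 mg

f = (1/2)^(32/23) ≈ 0.381220; accumulation ratio R = 1/(1−f) ≈ 1.61608.
Loading dose to hit Cmax,ss on first dose: D_load = D_maint·R ≈ 2049 × 1.61608 ≈ 3311.35 mg.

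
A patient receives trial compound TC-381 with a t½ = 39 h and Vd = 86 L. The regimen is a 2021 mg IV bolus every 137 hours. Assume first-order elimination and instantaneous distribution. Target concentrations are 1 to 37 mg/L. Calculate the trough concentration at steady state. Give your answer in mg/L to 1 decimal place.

k = ln2/t½ = ln2/39 ≈ 0.017773 h⁻¹; fraction remaining f = e^(−kτ) = e^(−0.017773×137) ≈ 0.0876.
Each bolus raises the concentration by D/Vd = 2021/86 ≈ 23.500 mg/L.
Steady-state trough Cmin,ss = C₀·f/(1−f) ≈ 23.500 × 0.0876/0.9124 ≈ 2.256 mg/L.
Trough 2.3 mg/L vs MEC 1 mg/L: adequate.

2.3 mg/L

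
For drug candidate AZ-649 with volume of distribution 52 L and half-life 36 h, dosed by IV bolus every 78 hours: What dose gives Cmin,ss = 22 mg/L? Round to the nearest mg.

τ/t½ = 78/36 ≈ 2.1667, so f = (1/2)^(78/36) ≈ 0.222725.
Cmin,ss = (D/Vd)·f/(1−f), so D = Cmin,ss·Vd·(1−f)/f.
D = 22 × 52 × (1−f)/f ≈ 22 × 52 × 3.48984 ≈ 3992.38 mg.

3992 mg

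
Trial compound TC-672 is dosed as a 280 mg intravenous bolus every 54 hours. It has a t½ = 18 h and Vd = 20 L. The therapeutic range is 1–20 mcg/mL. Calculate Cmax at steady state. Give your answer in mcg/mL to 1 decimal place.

τ = 54 h = 3 half-lives, so f = (1/2)^3 = 0.125.
At steady state, R = 1/(1 − 0.125) = 8/7.
Single-dose peak C₀ = D/Vd = 280/20 = 14 mcg/mL.
Steady-state peak Cmax,ss = C₀·R = 14 × 8/7 ≈ 16.000 mcg/mL.
Peak 16.0 mcg/mL vs MTC 20 mcg/mL: below toxic threshold.

16.0 mcg/mL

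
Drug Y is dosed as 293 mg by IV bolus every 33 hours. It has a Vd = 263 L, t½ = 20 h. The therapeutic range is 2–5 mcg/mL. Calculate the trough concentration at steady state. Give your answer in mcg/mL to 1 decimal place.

τ/t½ = 33/20 ≈ 1.65, so fraction remaining f = (1/2)^(33/20) ≈ 0.3186.
At steady state, accumulation factor R = 1/(1 − e^(−kτ)) ≈ 1.4676.
Each bolus raises the concentration by D/Vd = 293/263 ≈ 1.114 mcg/mL.
Cmax,ss = C₀/(1 − f) ≈ 1.114/0.6814 ≈ 1.635 mcg/mL.
One interval later, Cmin,ss = Cmax,ss·e^(−kτ) ≈ 1.635 × 0.3186 ≈ 0.521 mcg/mL.
Trough 0.5 mcg/mL vs MEC 2 mcg/mL: subtherapeutic.

0.5 mcg/mL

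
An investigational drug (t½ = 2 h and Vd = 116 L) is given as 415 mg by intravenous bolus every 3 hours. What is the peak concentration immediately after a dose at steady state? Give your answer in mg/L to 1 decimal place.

k = ln2/t½ = ln2/2 ≈ 0.346574 h⁻¹; fraction remaining f = e^(−kτ) = e^(−0.346574×3) ≈ 0.3536.
Accumulation ratio R = 1/(1 − f) ≈ 1/0.6464 ≈ 1.5470.
Single-dose peak C₀ = D/Vd = 415/116 ≈ 3.578 mg/L.
Cmax,ss = C₀/(1 − f) ≈ 3.578/0.6464 ≈ 5.535 mg/L.

5.5 mg/L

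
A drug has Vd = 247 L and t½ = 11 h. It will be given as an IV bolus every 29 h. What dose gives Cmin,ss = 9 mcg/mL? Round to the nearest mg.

11599 mg

τ/t½ = 29/11 ≈ 2.6364, so f = (1/2)^(29/11) ≈ 0.160833.
Cmin,ss = (D/Vd)·f/(1−f), so D = Cmin,ss·Vd·(1−f)/f.
D = 9 × 247 × (1−f)/f ≈ 9 × 247 × 5.21763 ≈ 11598.79 mg.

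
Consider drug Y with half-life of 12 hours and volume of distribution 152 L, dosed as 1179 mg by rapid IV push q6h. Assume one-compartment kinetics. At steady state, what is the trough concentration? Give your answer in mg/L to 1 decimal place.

τ/t½ = 6/12 ≈ 0.5, so fraction remaining f = (1/2)^(6/12) ≈ 0.7071.
Each bolus raises the concentration by D/Vd = 1179/152 ≈ 7.757 mg/L.
Steady-state trough Cmin,ss = C₀·f/(1−f) ≈ 7.757 × 0.7071/0.2929 ≈ 18.726 mg/L.

18.7 mg/L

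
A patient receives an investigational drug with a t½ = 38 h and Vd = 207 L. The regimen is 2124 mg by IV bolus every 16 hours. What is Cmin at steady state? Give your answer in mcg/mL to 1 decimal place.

30.3 mcg/mL

τ/t½ = 16/38 ≈ 0.42105, so fraction remaining f = (1/2)^(16/38) ≈ 0.7469.
At steady state, accumulation factor R = 1/(1 − e^(−kτ)) ≈ 3.9510.
Single-dose peak C₀ = D/Vd = 2124/207 ≈ 10.261 mcg/mL.
Cmax,ss = C₀/(1 − f) ≈ 10.261/0.2531 ≈ 40.541 mcg/mL.
Steady-state trough Cmin,ss = Cmax,ss·f ≈ 40.541 × 0.7469 ≈ 30.280 mcg/mL.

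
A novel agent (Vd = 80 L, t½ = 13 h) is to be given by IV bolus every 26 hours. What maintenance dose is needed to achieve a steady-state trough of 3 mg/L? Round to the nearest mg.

720 mg

τ/t½ = 26/13 ≈ 2, so f = (1/2)^(26/13) ≈ 0.250000.
Cmin,ss = (D/Vd)·f/(1−f), so D = Cmin,ss·Vd·(1−f)/f.
D = 3 × 80 × (1−f)/f ≈ 3 × 80 × 3.00000 ≈ 720.00 mg.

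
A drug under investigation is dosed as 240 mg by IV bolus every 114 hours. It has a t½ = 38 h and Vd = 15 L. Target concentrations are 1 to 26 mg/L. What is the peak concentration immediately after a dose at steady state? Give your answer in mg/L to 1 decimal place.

18.3 mg/L

The dosing interval is 3 half-lives, so f = 2^(−3) = 0.125.
Accumulation ratio R = 1/(1 − f) = 1/0.875 = 8/7.
Single-dose peak C₀ = D/Vd = 240/15 = 16 mg/L.
Steady-state peak Cmax,ss = C₀·R = 16 × 8/7 ≈ 18.286 mg/L.
Peak 18.3 mg/L vs MTC 26 mg/L: below toxic threshold.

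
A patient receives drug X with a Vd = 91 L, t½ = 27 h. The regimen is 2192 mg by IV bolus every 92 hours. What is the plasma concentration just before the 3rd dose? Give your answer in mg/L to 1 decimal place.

2.5 mg/L

f = (1/2)^(τ/t½) = (1/2)^(92/27) ≈ 0.0942.
C₀ = D/Vd = 2192/91 ≈ 24.088 mg/L.
Before the 3rd dose, 2 doses have been given. Superposition: Cmin = C₀·(f + f²).
≈ 24.088 × (0.0942 + 0.0089) ≈ 24.088 × 0.1031 ≈ 2.483 mg/L.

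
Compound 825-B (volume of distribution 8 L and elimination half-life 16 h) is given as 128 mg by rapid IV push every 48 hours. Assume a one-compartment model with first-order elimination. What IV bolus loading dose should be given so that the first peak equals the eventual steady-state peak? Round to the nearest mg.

f = (1/2)^(48/16) ≈ 0.125000; accumulation ratio R = 1/(1−f) ≈ 1.14286.
Loading dose to hit Cmax,ss on first dose: D_load = D_maint·R ≈ 128 × 1.14286 ≈ 146.29 mg.

146 mg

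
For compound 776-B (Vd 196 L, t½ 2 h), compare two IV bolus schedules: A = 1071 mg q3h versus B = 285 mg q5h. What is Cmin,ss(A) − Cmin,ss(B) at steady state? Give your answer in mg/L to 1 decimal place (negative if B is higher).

2.7 mg/L

Regimen A: f = (1/2)^(3/2) ≈ 0.3536; Cmin,ss = (1071/196)·f/(1−f) ≈ 2.989 mg/L.
Regimen B: f = (1/2)^(5/2) ≈ 0.1768; Cmin,ss = (285/196)·f/(1−f) ≈ 0.312 mg/L.
Difference ≈ 2.989 − 0.312 ≈ 2.677 mg/L.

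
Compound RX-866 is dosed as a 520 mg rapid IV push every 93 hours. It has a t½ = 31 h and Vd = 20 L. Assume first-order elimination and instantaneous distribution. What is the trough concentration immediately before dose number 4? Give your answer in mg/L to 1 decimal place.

3.7 mg/L

f = (1/2)^(τ/t½) = (1/2)^(93/31) ≈ 0.1250.
C₀ = D/Vd = 520/20 ≈ 26.000 mg/L.
Before the 4th dose, 3 doses have been given. Superposition: Cmin = C₀·(f + f² + … + f^3).
≈ 26.000 × (0.1250 + 0.0156 + 0.0020) ≈ 26.000 × 0.1426 ≈ 3.708 mg/L.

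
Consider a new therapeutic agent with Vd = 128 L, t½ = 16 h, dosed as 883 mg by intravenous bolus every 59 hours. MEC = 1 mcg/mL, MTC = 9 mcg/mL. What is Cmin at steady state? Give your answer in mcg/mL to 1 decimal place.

0.6 mcg/mL

k = ln2/t½ = ln2/16 ≈ 0.043322 h⁻¹; fraction remaining f = e^(−kτ) = e^(−0.043322×59) ≈ 0.0776.
Single-dose peak C₀ = D/Vd = 883/128 ≈ 6.898 mcg/mL.
Steady-state trough Cmin,ss = C₀·f/(1−f) ≈ 6.898 × 0.0776/0.9224 ≈ 0.580 mcg/mL.
Trough 0.6 mcg/mL vs MEC 1 mcg/mL: subtherapeutic.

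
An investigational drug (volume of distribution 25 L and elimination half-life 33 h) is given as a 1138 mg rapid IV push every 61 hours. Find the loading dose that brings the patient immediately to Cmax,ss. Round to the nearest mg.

f = (1/2)^(61/33) ≈ 0.277684; accumulation ratio R = 1/(1−f) ≈ 1.38444.
Loading dose to hit Cmax,ss on first dose: D_load = D_maint·R ≈ 1138 × 1.38444 ≈ 1575.49 mg.

1575 mg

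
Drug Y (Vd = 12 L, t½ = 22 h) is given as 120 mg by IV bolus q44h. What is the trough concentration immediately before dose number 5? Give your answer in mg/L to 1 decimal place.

f = (1/2)^(τ/t½) = (1/2)^(44/22) ≈ 0.2500.
C₀ = D/Vd = 120/12 ≈ 10.000 mg/L.
Before the 5th dose, 4 doses have been given. Superposition: Cmin = C₀·(f + f² + … + f^4).
≈ 10.000 × (0.2500 + 0.0625 + 0.0156 + 0.0039) ≈ 10.000 × 0.3320 ≈ 3.320 mg/L.

3.3 mg/L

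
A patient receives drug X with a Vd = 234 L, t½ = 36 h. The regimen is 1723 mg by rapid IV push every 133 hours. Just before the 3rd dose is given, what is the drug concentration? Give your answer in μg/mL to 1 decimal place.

0.6 μg/mL

f = (1/2)^(τ/t½) = (1/2)^(133/36) ≈ 0.0772.
C₀ = D/Vd = 1723/234 ≈ 7.363 μg/mL.
Before the 3rd dose, 2 doses have been given. Superposition: Cmin = C₀·(f + f²).
≈ 7.363 × (0.0772 + 0.0060) ≈ 7.363 × 0.0832 ≈ 0.613 μg/mL.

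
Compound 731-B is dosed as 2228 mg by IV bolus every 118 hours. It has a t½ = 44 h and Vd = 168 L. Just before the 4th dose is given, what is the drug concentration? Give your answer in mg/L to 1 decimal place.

f = (1/2)^(τ/t½) = (1/2)^(118/44) ≈ 0.1558.
C₀ = D/Vd = 2228/168 ≈ 13.262 mg/L.
Before the 4th dose, 3 doses have been given. Superposition: Cmin = C₀·(f + f² + … + f^3).
≈ 13.262 × (0.1558 + 0.0243 + 0.0038) ≈ 13.262 × 0.1839 ≈ 2.439 mg/L.

2.4 mg/L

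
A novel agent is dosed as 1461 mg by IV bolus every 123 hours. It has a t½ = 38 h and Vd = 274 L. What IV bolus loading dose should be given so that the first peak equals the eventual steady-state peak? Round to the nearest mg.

1634 mg

f = (1/2)^(123/38) ≈ 0.106075; accumulation ratio R = 1/(1−f) ≈ 1.11866.
Loading dose to hit Cmax,ss on first dose: D_load = D_maint·R ≈ 1461 × 1.11866 ≈ 1634.36 mg.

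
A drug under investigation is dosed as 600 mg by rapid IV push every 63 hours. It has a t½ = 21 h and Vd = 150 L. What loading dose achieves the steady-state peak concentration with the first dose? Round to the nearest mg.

f = (1/2)^(63/21) ≈ 0.125000; accumulation ratio R = 1/(1−f) ≈ 1.14286.
Loading dose to hit Cmax,ss on first dose: D_load = D_maint·R ≈ 600 × 1.14286 ≈ 685.72 mg.

686 mg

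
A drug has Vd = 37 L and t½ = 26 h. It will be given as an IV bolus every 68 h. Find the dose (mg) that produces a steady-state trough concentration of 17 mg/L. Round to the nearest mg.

τ/t½ = 68/26 ≈ 2.6154, so f = (1/2)^(68/26) ≈ 0.163189.
Cmin,ss = (D/Vd)·f/(1−f), so D = Cmin,ss·Vd·(1−f)/f.
D = 17 × 37 × (1−f)/f ≈ 17 × 37 × 5.12786 ≈ 3225.42 mg.

3225 mg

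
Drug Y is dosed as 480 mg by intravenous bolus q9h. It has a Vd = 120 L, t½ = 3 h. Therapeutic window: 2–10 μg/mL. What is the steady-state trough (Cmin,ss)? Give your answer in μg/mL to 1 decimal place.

τ = 9 h = 3 half-lives, so f = (1/2)^3 = 0.125.
At steady state, R = 1/(1 − 0.125) = 8/7.
Single-dose peak C₀ = D/Vd = 480/120 = 4 μg/mL.
Steady-state peak Cmax,ss = C₀·R = 4 × 8/7 ≈ 4.571 μg/mL.
Steady-state trough Cmin,ss = Cmax,ss·f ≈ 4.571 × 0.125 ≈ 0.571 μg/mL.
Trough 0.6 μg/mL vs MEC 2 μg/mL: subtherapeutic.

0.6 μg/mL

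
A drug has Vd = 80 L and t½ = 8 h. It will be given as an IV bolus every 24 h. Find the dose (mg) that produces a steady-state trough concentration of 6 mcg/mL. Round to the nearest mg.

τ/t½ = 24/8 ≈ 3, so f = (1/2)^(24/8) ≈ 0.125000.
Cmin,ss = (D/Vd)·f/(1−f), so D = Cmin,ss·Vd·(1−f)/f.
D = 6 × 80 × (1−f)/f ≈ 6 × 80 × 7.00000 ≈ 3360.00 mg.

3360 mg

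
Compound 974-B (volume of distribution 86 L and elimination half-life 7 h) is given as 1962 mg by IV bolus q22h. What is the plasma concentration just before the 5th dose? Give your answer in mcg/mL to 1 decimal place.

f = (1/2)^(τ/t½) = (1/2)^(22/7) ≈ 0.1132.
C₀ = D/Vd = 1962/86 ≈ 22.814 mcg/mL.
Before the 5th dose, 4 doses have been given. Superposition: Cmin = C₀·(f + f² + … + f^4).
≈ 22.814 × (0.1132 + 0.0128 + 0.0015 + 0.0002) ≈ 22.814 × 0.1277 ≈ 2.913 mcg/mL.

2.9 mcg/mL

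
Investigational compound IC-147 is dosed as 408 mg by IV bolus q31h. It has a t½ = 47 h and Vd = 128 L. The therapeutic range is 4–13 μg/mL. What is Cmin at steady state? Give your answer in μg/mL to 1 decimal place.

5.5 μg/mL

Over one 31-h interval, 31/47 ≈ 0.65957 half-lives elapse, leaving f ≈ 0.6331 of each dose.
At steady state, accumulation factor R = 1/(1 − e^(−kτ)) ≈ 2.7255.
Single-dose peak C₀ = D/Vd = 408/128 ≈ 3.188 μg/mL.
Cmax,ss = C₀/(1 − f) ≈ 3.188/0.3669 ≈ 8.689 μg/mL.
One interval later, Cmin,ss = Cmax,ss·e^(−kτ) ≈ 8.689 × 0.6331 ≈ 5.501 μg/mL.
Trough 5.5 μg/mL vs MEC 4 μg/mL: adequate.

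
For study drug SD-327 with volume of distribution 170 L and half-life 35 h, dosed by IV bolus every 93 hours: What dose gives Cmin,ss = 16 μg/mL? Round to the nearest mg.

14437 mg

τ/t½ = 93/35 ≈ 2.6571, so f = (1/2)^(93/35) ≈ 0.158533.
Cmin,ss = (D/Vd)·f/(1−f), so D = Cmin,ss·Vd·(1−f)/f.
D = 16 × 170 × (1−f)/f ≈ 16 × 170 × 5.30783 ≈ 14437.30 mg.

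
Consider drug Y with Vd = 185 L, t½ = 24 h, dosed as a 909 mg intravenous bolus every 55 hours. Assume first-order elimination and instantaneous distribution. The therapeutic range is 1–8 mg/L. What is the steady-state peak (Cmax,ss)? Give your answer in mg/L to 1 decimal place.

τ/t½ = 55/24 ≈ 2.2917, so fraction remaining f = (1/2)^(55/24) ≈ 0.2042.
At steady state, accumulation factor R = 1/(1 − e^(−kτ)) ≈ 1.2566.
Each bolus raises the concentration by D/Vd = 909/185 ≈ 4.914 mg/L.
Cmax,ss = C₀/(1 − f) ≈ 4.914/0.7958 ≈ 6.175 mg/L.
Peak 6.2 mg/L vs MTC 8 mg/L: below toxic threshold.

6.2 mg/L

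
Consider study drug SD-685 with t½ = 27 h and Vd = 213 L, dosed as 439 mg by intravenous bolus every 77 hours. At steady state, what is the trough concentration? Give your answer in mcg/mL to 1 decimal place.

k = ln2/t½ = ln2/27 ≈ 0.025672 h⁻¹; fraction remaining f = e^(−kτ) = e^(−0.025672×77) ≈ 0.1385.
At steady state, accumulation factor R = 1/(1 − e^(−kτ)) ≈ 1.1608.
Each bolus raises the concentration by D/Vd = 439/213 ≈ 2.061 mcg/mL.
Cmax,ss = C₀/(1 − f) ≈ 2.061/0.8615 ≈ 2.392 mcg/mL.
One interval later, Cmin,ss = Cmax,ss·e^(−kτ) ≈ 2.392 × 0.1385 ≈ 0.331 mcg/mL.

0.3 mcg/mL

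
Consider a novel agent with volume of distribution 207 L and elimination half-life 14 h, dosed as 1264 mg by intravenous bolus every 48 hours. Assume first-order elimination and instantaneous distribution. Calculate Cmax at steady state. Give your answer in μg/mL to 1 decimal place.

6.7 μg/mL

τ/t½ = 48/14 ≈ 3.4286, so fraction remaining f = (1/2)^(48/14) ≈ 0.0929.
Accumulation ratio R = 1/(1 − f) ≈ 1/0.9071 ≈ 1.1024.
Each bolus raises the concentration by D/Vd = 1264/207 ≈ 6.106 μg/mL.
Cmax,ss = C₀/(1 − f) ≈ 6.106/0.9071 ≈ 6.731 μg/mL.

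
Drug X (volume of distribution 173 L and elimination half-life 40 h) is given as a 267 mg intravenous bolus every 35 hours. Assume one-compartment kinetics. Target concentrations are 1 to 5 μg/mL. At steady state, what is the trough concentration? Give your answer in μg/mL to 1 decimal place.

τ/t½ = 35/40 ≈ 0.875, so fraction remaining f = (1/2)^(35/40) ≈ 0.5453.
Accumulation ratio R = 1/(1 − f) ≈ 1/0.4547 ≈ 2.1993.
Single-dose peak C₀ = D/Vd = 267/173 ≈ 1.543 μg/mL.
Steady-state peak Cmax,ss = C₀·R ≈ 1.543 × 2.1993 ≈ 3.394 μg/mL.
Steady-state trough Cmin,ss = Cmax,ss·f ≈ 3.394 × 0.5453 ≈ 1.851 μg/mL.
Trough 1.9 μg/mL vs MEC 1 μg/mL: adequate.

1.9 μg/mL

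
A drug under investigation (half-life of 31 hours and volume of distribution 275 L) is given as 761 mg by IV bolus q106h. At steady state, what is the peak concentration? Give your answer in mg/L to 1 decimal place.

k = ln2/t½ = ln2/31 ≈ 0.022360 h⁻¹; fraction remaining f = e^(−kτ) = e^(−0.022360×106) ≈ 0.0935.
At steady state, accumulation factor R = 1/(1 − e^(−kτ)) ≈ 1.1031.
Single-dose peak C₀ = D/Vd = 761/275 ≈ 2.767 mg/L.
Steady-state peak Cmax,ss = C₀·R ≈ 2.767 × 1.1031 ≈ 3.052 mg/L.

3.1 mg/L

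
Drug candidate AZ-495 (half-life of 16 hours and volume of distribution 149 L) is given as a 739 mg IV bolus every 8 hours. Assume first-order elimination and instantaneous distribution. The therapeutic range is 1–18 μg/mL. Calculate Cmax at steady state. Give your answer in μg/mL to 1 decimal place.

16.9 μg/mL

k = ln2/t½ = ln2/16 ≈ 0.043322 h⁻¹; fraction remaining f = e^(−kτ) = e^(−0.043322×8) ≈ 0.7071.
At steady state, accumulation factor R = 1/(1 − e^(−kτ)) ≈ 3.4141.
Each bolus raises the concentration by D/Vd = 739/149 ≈ 4.960 μg/mL.
Cmax,ss = C₀/(1 − f) ≈ 4.960/0.2929 ≈ 16.934 μg/mL.
Peak 16.9 μg/mL vs MTC 18 μg/mL: below toxic threshold.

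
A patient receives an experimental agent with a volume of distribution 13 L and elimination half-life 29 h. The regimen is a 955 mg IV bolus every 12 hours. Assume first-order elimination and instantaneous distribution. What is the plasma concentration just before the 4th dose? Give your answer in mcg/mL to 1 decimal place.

f = (1/2)^(τ/t½) = (1/2)^(12/29) ≈ 0.7506.
C₀ = D/Vd = 955/13 ≈ 73.462 mcg/mL.
Before the 4th dose, 3 doses have been given. Superposition: Cmin = C₀·(f + f² + … + f^3).
≈ 73.462 × (0.7506 + 0.5634 + 0.4229) ≈ 73.462 × 1.7369 ≈ 127.596 mcg/mL.

127.6 mcg/mL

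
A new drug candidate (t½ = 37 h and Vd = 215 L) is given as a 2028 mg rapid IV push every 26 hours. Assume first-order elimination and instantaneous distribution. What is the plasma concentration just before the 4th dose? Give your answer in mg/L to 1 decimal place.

11.5 mg/L

f = (1/2)^(τ/t½) = (1/2)^(26/37) ≈ 0.6144.
C₀ = D/Vd = 2028/215 ≈ 9.433 mg/L.
Before the 4th dose, 3 doses have been given. Superposition: Cmin = C₀·(f + f² + … + f^3).
≈ 9.433 × (0.6144 + 0.3775 + 0.2319) ≈ 9.433 × 1.2238 ≈ 11.544 mg/L.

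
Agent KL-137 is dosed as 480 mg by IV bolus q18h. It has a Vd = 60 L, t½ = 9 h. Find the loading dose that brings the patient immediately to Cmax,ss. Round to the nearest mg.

640 mg

f = (1/2)^(18/9) ≈ 0.250000; accumulation ratio R = 1/(1−f) ≈ 1.33333.
Loading dose to hit Cmax,ss on first dose: D_load = D_maint·R ≈ 480 × 1.33333 ≈ 640.00 mg.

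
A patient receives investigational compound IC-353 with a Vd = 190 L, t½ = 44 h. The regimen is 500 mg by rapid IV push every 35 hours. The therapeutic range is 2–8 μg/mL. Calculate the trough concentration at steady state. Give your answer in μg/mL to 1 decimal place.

Over one 35-h interval, 35/44 ≈ 0.79545 half-lives elapse, leaving f ≈ 0.5762 of each dose.
Each bolus raises the concentration by D/Vd = 500/190 ≈ 2.632 μg/mL.
Steady-state trough Cmin,ss = C₀·f/(1−f) ≈ 2.632 × 0.5762/0.4238 ≈ 3.578 μg/mL.
Trough 3.6 μg/mL vs MEC 2 μg/mL: adequate.

3.6 μg/mL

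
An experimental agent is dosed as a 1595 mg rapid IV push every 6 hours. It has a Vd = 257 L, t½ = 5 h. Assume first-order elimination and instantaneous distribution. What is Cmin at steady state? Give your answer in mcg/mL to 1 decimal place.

τ/t½ = 6/5 ≈ 1.2, so fraction remaining f = (1/2)^(6/5) ≈ 0.4353.
At steady state, accumulation factor R = 1/(1 − e^(−kτ)) ≈ 1.7709.
Each bolus raises the concentration by D/Vd = 1595/257 ≈ 6.206 mcg/mL.
Steady-state peak Cmax,ss = C₀·R ≈ 6.206 × 1.7709 ≈ 10.990 mcg/mL.
One interval later, Cmin,ss = Cmax,ss·e^(−kτ) ≈ 10.990 × 0.4353 ≈ 4.784 mcg/mL.

4.8 mcg/mL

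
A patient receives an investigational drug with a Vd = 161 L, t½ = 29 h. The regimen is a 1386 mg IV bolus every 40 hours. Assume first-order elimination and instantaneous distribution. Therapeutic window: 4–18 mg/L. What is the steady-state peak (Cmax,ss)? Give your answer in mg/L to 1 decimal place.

τ/t½ = 40/29 ≈ 1.3793, so fraction remaining f = (1/2)^(40/29) ≈ 0.3844.
Accumulation ratio R = 1/(1 − f) ≈ 1/0.6156 ≈ 1.6244.
Each bolus raises the concentration by D/Vd = 1386/161 ≈ 8.609 mg/L.
Steady-state peak Cmax,ss = C₀·R ≈ 8.609 × 1.6244 ≈ 13.984 mg/L.
Peak 14.0 mg/L vs MTC 18 mg/L: below toxic threshold.

14.0 mg/L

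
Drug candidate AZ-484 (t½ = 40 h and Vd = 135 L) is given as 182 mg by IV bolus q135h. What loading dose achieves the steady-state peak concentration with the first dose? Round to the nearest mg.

201 mg

f = (1/2)^(135/40) ≈ 0.096388; accumulation ratio R = 1/(1−f) ≈ 1.10667.
Loading dose to hit Cmax,ss on first dose: D_load = D_maint·R ≈ 182 × 1.10667 ≈ 201.41 mg.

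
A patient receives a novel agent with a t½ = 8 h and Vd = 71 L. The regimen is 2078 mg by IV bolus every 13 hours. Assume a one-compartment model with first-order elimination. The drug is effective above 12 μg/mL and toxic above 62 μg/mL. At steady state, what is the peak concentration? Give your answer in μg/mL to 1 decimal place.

k = ln2/t½ = ln2/8 ≈ 0.086643 h⁻¹; fraction remaining f = e^(−kτ) = e^(−0.086643×13) ≈ 0.3242.
At steady state, accumulation factor R = 1/(1 − e^(−kτ)) ≈ 1.4797.
Single-dose peak C₀ = D/Vd = 2078/71 ≈ 29.268 μg/mL.
Cmax,ss = C₀/(1 − f) ≈ 29.268/0.6758 ≈ 43.309 μg/mL.
Peak 43.3 μg/mL vs MTC 62 μg/mL: below toxic threshold.

43.3 μg/mL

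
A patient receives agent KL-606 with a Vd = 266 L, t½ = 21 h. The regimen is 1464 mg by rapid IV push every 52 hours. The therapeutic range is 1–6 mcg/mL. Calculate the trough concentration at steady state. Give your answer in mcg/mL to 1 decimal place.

1.2 mcg/mL

Over one 52-h interval, 52/21 ≈ 2.4762 half-lives elapse, leaving f ≈ 0.1797 of each dose.
At steady state, accumulation factor R = 1/(1 − e^(−kτ)) ≈ 1.2191.
Single-dose peak C₀ = D/Vd = 1464/266 ≈ 5.504 mcg/mL.
Steady-state peak Cmax,ss = C₀·R ≈ 5.504 × 1.2191 ≈ 6.710 mcg/mL.
Steady-state trough Cmin,ss = Cmax,ss·f ≈ 6.710 × 0.1797 ≈ 1.206 mcg/mL.
Trough 1.2 mcg/mL vs MEC 1 mcg/mL: adequate.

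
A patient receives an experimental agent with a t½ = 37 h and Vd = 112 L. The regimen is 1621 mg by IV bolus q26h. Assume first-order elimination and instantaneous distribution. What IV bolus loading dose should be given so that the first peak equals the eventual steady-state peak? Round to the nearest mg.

f = (1/2)^(26/37) ≈ 0.614420; accumulation ratio R = 1/(1−f) ≈ 2.59350.
Loading dose to hit Cmax,ss on first dose: D_load = D_maint·R ≈ 1621 × 2.59350 ≈ 4204.06 mg.

4204 mg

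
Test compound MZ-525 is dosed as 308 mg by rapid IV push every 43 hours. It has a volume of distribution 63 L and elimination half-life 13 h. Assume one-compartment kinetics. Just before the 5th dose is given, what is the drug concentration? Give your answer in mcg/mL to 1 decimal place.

0.5 mcg/mL

f = (1/2)^(τ/t½) = (1/2)^(43/13) ≈ 0.1010.
C₀ = D/Vd = 308/63 ≈ 4.889 mcg/mL.
Before the 5th dose, 4 doses have been given. Superposition: Cmin = C₀·(f + f² + … + f^4).
≈ 4.889 × (0.1010 + 0.0102 + 0.0010 + 0.0001) ≈ 4.889 × 0.1123 ≈ 0.549 mcg/mL.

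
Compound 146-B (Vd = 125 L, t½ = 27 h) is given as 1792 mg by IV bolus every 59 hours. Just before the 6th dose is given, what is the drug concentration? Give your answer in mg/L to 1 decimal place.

4.0 mg/L

f = (1/2)^(τ/t½) = (1/2)^(59/27) ≈ 0.2199.
C₀ = D/Vd = 1792/125 ≈ 14.336 mg/L.
Before the 6th dose, 5 doses have been given. Superposition: Cmin = C₀·(f + f² + … + f^5).
≈ 14.336 × (0.2199 + 0.0484 + 0.0106 + 0.0023 + 0.0005) ≈ 14.336 × 0.2817 ≈ 4.038 mg/L.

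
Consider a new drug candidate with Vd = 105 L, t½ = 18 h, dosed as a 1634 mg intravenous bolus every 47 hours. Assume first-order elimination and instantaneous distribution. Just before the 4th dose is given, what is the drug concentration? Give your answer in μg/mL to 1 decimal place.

f = (1/2)^(τ/t½) = (1/2)^(47/18) ≈ 0.1637.
C₀ = D/Vd = 1634/105 ≈ 15.562 μg/mL.
Before the 4th dose, 3 doses have been given. Superposition: Cmin = C₀·(f + f² + … + f^3).
≈ 15.562 × (0.1637 + 0.0268 + 0.0044) ≈ 15.562 × 0.1949 ≈ 3.033 μg/mL.

3.0 μg/mL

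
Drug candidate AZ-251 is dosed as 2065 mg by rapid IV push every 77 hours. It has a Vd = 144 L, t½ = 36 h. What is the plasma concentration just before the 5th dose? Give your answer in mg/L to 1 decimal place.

4.2 mg/L

f = (1/2)^(τ/t½) = (1/2)^(77/36) ≈ 0.2271.
C₀ = D/Vd = 2065/144 ≈ 14.340 mg/L.
Before the 5th dose, 4 doses have been given. Superposition: Cmin = C₀·(f + f² + … + f^4).
≈ 14.340 × (0.2271 + 0.0516 + 0.0117 + 0.0027) ≈ 14.340 × 0.2931 ≈ 4.203 mg/L.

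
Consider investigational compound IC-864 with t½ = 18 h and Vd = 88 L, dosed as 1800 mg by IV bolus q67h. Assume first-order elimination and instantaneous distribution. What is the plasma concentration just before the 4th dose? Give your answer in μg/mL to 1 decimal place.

f = (1/2)^(τ/t½) = (1/2)^(67/18) ≈ 0.0758.
C₀ = D/Vd = 1800/88 ≈ 20.455 μg/mL.
Before the 4th dose, 3 doses have been given. Superposition: Cmin = C₀·(f + f² + … + f^3).
≈ 20.455 × (0.0758 + 0.0057 + 0.0004) ≈ 20.455 × 0.0819 ≈ 1.675 μg/mL.

1.7 μg/mL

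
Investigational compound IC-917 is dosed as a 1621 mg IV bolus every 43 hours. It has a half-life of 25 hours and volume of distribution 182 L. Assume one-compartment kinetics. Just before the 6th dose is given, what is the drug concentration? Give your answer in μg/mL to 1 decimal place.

3.9 μg/mL

f = (1/2)^(τ/t½) = (1/2)^(43/25) ≈ 0.3035.
C₀ = D/Vd = 1621/182 ≈ 8.907 μg/mL.
Before the 6th dose, 5 doses have been given. Superposition: Cmin = C₀·(f + f² + … + f^5).
≈ 8.907 × (0.3035 + 0.0921 + 0.0280 + 0.0085 + 0.0026) ≈ 8.907 × 0.4347 ≈ 3.872 μg/mL.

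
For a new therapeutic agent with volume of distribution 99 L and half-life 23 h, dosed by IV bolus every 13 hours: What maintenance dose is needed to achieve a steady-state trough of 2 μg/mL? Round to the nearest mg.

95 mg

τ/t½ = 13/23 ≈ 0.56522, so f = (1/2)^(13/23) ≈ 0.675854.
Cmin,ss = (D/Vd)·f/(1−f), so D = Cmin,ss·Vd·(1−f)/f.
D = 2 × 99 × (1−f)/f ≈ 2 × 99 × 0.47961 ≈ 94.96 mg.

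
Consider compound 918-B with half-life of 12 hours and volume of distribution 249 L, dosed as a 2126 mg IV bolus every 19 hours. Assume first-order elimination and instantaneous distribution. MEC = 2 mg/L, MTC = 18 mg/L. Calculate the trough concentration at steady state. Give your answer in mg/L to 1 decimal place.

4.3 mg/L

Over one 19-h interval, 19/12 ≈ 1.5833 half-lives elapse, leaving f ≈ 0.3337 of each dose.
Each bolus raises the concentration by D/Vd = 2126/249 ≈ 8.538 mg/L.
Steady-state trough Cmin,ss = C₀·f/(1−f) ≈ 8.538 × 0.3337/0.6663 ≈ 4.276 mg/L.
Trough 4.3 mg/L vs MEC 2 mg/L: adequate.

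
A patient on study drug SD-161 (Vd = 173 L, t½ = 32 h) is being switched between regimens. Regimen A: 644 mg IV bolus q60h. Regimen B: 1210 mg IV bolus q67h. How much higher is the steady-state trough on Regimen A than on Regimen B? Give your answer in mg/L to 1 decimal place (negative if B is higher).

Regimen A: f = (1/2)^(60/32) ≈ 0.2726; Cmin,ss = (644/173)·f/(1−f) ≈ 1.395 mg/L.
Regimen B: f = (1/2)^(67/32) ≈ 0.2343; Cmin,ss = (1210/173)·f/(1−f) ≈ 2.140 mg/L.
Difference ≈ 1.395 − 2.140 ≈ -0.745 mg/L.

-0.7 mg/L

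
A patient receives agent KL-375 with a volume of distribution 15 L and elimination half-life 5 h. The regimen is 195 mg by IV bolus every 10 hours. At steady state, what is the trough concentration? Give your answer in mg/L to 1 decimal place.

τ = 10 h = 2 half-lives, so f = (1/2)^2 = 0.25.
Accumulation ratio R = 1/(1 − f) = 1/0.75 = 4/3.
Single-dose peak C₀ = D/Vd = 195/15 = 13 mg/L.
Steady-state peak Cmax,ss = C₀·R = 13 × 4/3 ≈ 17.333 mg/L.
Steady-state trough Cmin,ss = Cmax,ss·f ≈ 17.333 × 0.25 ≈ 4.333 mg/L.

4.3 mg/L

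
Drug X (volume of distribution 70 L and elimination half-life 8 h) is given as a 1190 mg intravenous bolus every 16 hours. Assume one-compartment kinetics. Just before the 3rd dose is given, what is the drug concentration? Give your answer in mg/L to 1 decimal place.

f = (1/2)^(τ/t½) = (1/2)^(16/8) ≈ 0.2500.
C₀ = D/Vd = 1190/70 ≈ 17.000 mg/L.
Before the 3rd dose, 2 doses have been given. Superposition: Cmin = C₀·(f + f²).
≈ 17.000 × (0.2500 + 0.0625) ≈ 17.000 × 0.3125 ≈ 5.312 mg/L.

5.3 mg/L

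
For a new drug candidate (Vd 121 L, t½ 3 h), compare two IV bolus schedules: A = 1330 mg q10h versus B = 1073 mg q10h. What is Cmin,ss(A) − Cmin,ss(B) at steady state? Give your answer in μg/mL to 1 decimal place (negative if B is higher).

Regimen A: f = (1/2)^(10/3) ≈ 0.0992; Cmin,ss = (1330/121)·f/(1−f) ≈ 1.210 μg/mL.
Regimen B: f = (1/2)^(10/3) ≈ 0.0992; Cmin,ss = (1073/121)·f/(1−f) ≈ 0.977 μg/mL.
Difference ≈ 1.210 − 0.977 ≈ 0.233 μg/mL.

0.2 μg/mL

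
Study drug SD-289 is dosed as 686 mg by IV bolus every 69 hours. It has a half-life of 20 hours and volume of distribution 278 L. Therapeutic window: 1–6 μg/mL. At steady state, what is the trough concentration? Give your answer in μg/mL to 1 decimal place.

0.2 μg/mL

k = ln2/t½ = ln2/20 ≈ 0.034657 h⁻¹; fraction remaining f = e^(−kτ) = e^(−0.034657×69) ≈ 0.0915.
Single-dose peak C₀ = D/Vd = 686/278 ≈ 2.468 μg/mL.
Steady-state trough Cmin,ss = C₀·f/(1−f) ≈ 2.468 × 0.0915/0.9085 ≈ 0.249 μg/mL.
Trough 0.2 μg/mL vs MEC 1 μg/mL: subtherapeutic.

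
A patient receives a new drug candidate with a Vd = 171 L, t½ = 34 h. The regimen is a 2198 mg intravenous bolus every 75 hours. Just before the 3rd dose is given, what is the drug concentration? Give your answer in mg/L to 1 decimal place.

3.4 mg/L

f = (1/2)^(τ/t½) = (1/2)^(75/34) ≈ 0.2168.
C₀ = D/Vd = 2198/171 ≈ 12.854 mg/L.
Before the 3rd dose, 2 doses have been given. Superposition: Cmin = C₀·(f + f²).
≈ 12.854 × (0.2168 + 0.0470) ≈ 12.854 × 0.2638 ≈ 3.391 mg/L.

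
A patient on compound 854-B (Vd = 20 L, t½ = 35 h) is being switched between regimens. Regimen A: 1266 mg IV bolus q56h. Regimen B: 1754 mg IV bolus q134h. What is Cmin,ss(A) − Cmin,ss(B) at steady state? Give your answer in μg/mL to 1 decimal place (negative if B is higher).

Regimen A: f = (1/2)^(56/35) ≈ 0.3299; Cmin,ss = (1266/20)·f/(1−f) ≈ 31.164 μg/mL.
Regimen B: f = (1/2)^(134/35) ≈ 0.0704; Cmin,ss = (1754/20)·f/(1−f) ≈ 6.642 μg/mL.
Difference ≈ 31.164 − 6.642 ≈ 24.522 μg/mL.

24.5 μg/mL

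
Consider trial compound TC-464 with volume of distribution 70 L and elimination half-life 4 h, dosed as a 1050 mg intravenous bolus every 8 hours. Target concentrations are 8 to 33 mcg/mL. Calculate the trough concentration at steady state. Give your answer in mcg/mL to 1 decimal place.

5.0 mcg/mL

τ = 8 h = 2 half-lives, so f = (1/2)^2 = 0.25.
Accumulation ratio R = 1/(1 − f) = 1/0.75 = 4/3.
Single-dose peak C₀ = D/Vd = 1050/70 = 15 mcg/mL.
Steady-state peak Cmax,ss = C₀·R = 15 × 4/3 ≈ 20.000 mcg/mL.
Steady-state trough Cmin,ss = Cmax,ss·f ≈ 20.000 × 0.25 ≈ 5.000 mcg/mL.
Trough 5.0 mcg/mL vs MEC 8 mcg/mL: subtherapeutic.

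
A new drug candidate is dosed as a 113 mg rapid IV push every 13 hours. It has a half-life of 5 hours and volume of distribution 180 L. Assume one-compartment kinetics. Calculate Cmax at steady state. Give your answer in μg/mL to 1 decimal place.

0.8 μg/mL

τ/t½ = 13/5 ≈ 2.6, so fraction remaining f = (1/2)^(13/5) ≈ 0.1649.
At steady state, accumulation factor R = 1/(1 − e^(−kτ)) ≈ 1.1975.
Each bolus raises the concentration by D/Vd = 113/180 ≈ 0.628 μg/mL.
Cmax,ss = C₀/(1 − f) ≈ 0.628/0.8351 ≈ 0.752 μg/mL.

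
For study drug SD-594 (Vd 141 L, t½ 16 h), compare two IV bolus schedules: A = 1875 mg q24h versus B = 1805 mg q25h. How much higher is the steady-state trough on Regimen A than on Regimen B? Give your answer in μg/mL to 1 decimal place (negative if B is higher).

Regimen A: f = (1/2)^(24/16) ≈ 0.3536; Cmin,ss = (1875/141)·f/(1−f) ≈ 7.274 μg/mL.
Regimen B: f = (1/2)^(25/16) ≈ 0.3386; Cmin,ss = (1805/141)·f/(1−f) ≈ 6.554 μg/mL.
Difference ≈ 7.274 − 6.554 ≈ 0.720 μg/mL.

0.7 μg/mL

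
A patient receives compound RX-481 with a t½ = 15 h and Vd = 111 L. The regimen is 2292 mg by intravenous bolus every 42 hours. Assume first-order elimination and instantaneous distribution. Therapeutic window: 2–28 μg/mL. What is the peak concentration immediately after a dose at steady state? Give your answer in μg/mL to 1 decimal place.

24.1 μg/mL

Over one 42-h interval, 42/15 ≈ 2.8 half-lives elapse, leaving f ≈ 0.1436 of each dose.
Accumulation ratio R = 1/(1 − f) ≈ 1/0.8564 ≈ 1.1677.
Each bolus raises the concentration by D/Vd = 2292/111 ≈ 20.649 μg/mL.
Steady-state peak Cmax,ss = C₀·R ≈ 20.649 × 1.1677 ≈ 24.112 μg/mL.
Peak 24.1 μg/mL vs MTC 28 μg/mL: below toxic threshold.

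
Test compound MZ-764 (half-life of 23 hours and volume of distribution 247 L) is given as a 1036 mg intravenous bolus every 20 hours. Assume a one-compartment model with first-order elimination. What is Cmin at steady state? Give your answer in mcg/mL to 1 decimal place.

5.1 mcg/mL

k = ln2/t½ = ln2/23 ≈ 0.030137 h⁻¹; fraction remaining f = e^(−kτ) = e^(−0.030137×20) ≈ 0.5473.
At steady state, accumulation factor R = 1/(1 − e^(−kτ)) ≈ 2.2090.
Single-dose peak C₀ = D/Vd = 1036/247 ≈ 4.194 mcg/mL.
Steady-state peak Cmax,ss = C₀·R ≈ 4.194 × 2.2090 ≈ 9.265 mcg/mL.
Steady-state trough Cmin,ss = Cmax,ss·f ≈ 9.265 × 0.5473 ≈ 5.071 mcg/mL.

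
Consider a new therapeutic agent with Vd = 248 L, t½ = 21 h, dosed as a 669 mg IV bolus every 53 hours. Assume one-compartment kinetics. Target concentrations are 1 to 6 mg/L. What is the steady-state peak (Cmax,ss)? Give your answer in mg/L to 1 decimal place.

3.3 mg/L

Over one 53-h interval, 53/21 ≈ 2.5238 half-lives elapse, leaving f ≈ 0.1739 of each dose.
At steady state, accumulation factor R = 1/(1 − e^(−kτ)) ≈ 1.2105.
Single-dose peak C₀ = D/Vd = 669/248 ≈ 2.698 mg/L.
Steady-state peak Cmax,ss = C₀·R ≈ 2.698 × 1.2105 ≈ 3.266 mg/L.
Peak 3.3 mg/L vs MTC 6 mg/L: below toxic threshold.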